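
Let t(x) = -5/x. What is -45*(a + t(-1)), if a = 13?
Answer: -810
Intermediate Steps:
-45*(a + t(-1)) = -45*(13 - 5/(-1)) = -45*(13 - 5*(-1)) = -45*(13 + 5) = -45*18 = -810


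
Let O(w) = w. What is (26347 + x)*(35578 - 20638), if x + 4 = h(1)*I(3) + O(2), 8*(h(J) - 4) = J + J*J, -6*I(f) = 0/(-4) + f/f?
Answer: 787167435/2 ≈ 3.9358e+8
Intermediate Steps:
I(f) = -⅙ (I(f) = -(0/(-4) + f/f)/6 = -(0*(-¼) + 1)/6 = -(0 + 1)/6 = -⅙*1 = -⅙)
h(J) = 4 + J/8 + J²/8 (h(J) = 4 + (J + J*J)/8 = 4 + (J + J²)/8 = 4 + (J/8 + J²/8) = 4 + J/8 + J²/8)
x = -65/24 (x = -4 + ((4 + (⅛)*1 + (⅛)*1²)*(-⅙) + 2) = -4 + ((4 + ⅛ + (⅛)*1)*(-⅙) + 2) = -4 + ((4 + ⅛ + ⅛)*(-⅙) + 2) = -4 + ((17/4)*(-⅙) + 2) = -4 + (-17/24 + 2) = -4 + 31/24 = -65/24 ≈ -2.7083)
(26347 + x)*(35578 - 20638) = (26347 - 65/24)*(35578 - 20638) = (632263/24)*14940 = 787167435/2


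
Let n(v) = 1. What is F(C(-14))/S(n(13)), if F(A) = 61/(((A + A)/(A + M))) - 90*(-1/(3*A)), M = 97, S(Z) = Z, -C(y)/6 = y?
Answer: 11101/168 ≈ 66.077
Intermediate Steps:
C(y) = -6*y
F(A) = 30/A + 61*(97 + A)/(2*A) (F(A) = 61/(((A + A)/(A + 97))) - 90*(-1/(3*A)) = 61/(((2*A)/(97 + A))) - 90*(-1/(3*A)) = 61/((2*A/(97 + A))) - (-30)/A = 61*((97 + A)/(2*A)) + 30/A = 61*(97 + A)/(2*A) + 30/A = 30/A + 61*(97 + A)/(2*A))
F(C(-14))/S(n(13)) = ((5977 + 61*(-6*(-14)))/(2*((-6*(-14)))))/1 = ((1/2)*(5977 + 61*84)/84)*1 = ((1/2)*(1/84)*(5977 + 5124))*1 = ((1/2)*(1/84)*11101)*1 = (11101/168)*1 = 11101/168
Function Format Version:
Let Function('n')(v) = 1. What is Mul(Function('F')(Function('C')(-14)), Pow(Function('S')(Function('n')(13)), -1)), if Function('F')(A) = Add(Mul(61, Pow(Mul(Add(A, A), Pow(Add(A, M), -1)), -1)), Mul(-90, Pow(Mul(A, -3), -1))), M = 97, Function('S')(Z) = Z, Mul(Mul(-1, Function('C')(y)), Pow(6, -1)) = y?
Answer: Rational(11101, 168) ≈ 66.077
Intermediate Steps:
Function('C')(y) = Mul(-6, y)
Function('F')(A) = Add(Mul(30, Pow(A, -1)), Mul(Rational(61, 2), Pow(A, -1), Add(97, A))) (Function('F')(A) = Add(Mul(61, Pow(Mul(Add(A, A), Pow(Add(A, 97), -1)), -1)), Mul(-90, Pow(Mul(A, -3), -1))) = Add(Mul(61, Pow(Mul(Mul(2, A), Pow(Add(97, A), -1)), -1)), Mul(-90, Pow(Mul(-3, A), -1))) = Add(Mul(61, Pow(Mul(2, A, Pow(Add(97, A), -1)), -1)), Mul(-90, Mul(Rational(-1, 3), Pow(A, -1)))) = Add(Mul(61, Mul(Rational(1, 2), Pow(A, -1), Add(97, A))), Mul(30, Pow(A, -1))) = Add(Mul(Rational(61, 2), Pow(A, -1), Add(97, A)), Mul(30, Pow(A, -1))) = Add(Mul(30, Pow(A, -1)), Mul(Rational(61, 2), Pow(A, -1), Add(97, A))))
Mul(Function('F')(Function('C')(-14)), Pow(Function('S')(Function('n')(13)), -1)) = Mul(Mul(Rational(1, 2), Pow(Mul(-6, -14), -1), Add(5977, Mul(61, Mul(-6, -14)))), Pow(1, -1)) = Mul(Mul(Rational(1, 2), Pow(84, -1), Add(5977, Mul(61, 84))), 1) = Mul(Mul(Rational(1, 2), Rational(1, 84), Add(5977, 5124)), 1) = Mul(Mul(Rational(1, 2), Rational(1, 84), 11101), 1) = Mul(Rational(11101, 168), 1) = Rational(11101, 168)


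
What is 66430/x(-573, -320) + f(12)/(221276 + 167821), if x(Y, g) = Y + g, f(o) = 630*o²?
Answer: -954322250/12869023 ≈ -74.156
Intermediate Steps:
66430/x(-573, -320) + f(12)/(221276 + 167821) = 66430/(-573 - 320) + (630*12²)/(221276 + 167821) = 66430/(-893) + (630*144)/389097 = 66430*(-1/893) + 90720*(1/389097) = -66430/893 + 3360/14411 = -954322250/12869023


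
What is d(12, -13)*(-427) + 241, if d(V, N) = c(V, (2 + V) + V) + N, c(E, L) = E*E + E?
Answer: -60820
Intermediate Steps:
c(E, L) = E + E² (c(E, L) = E² + E = E + E²)
d(V, N) = N + V*(1 + V) (d(V, N) = V*(1 + V) + N = N + V*(1 + V))
d(12, -13)*(-427) + 241 = (-13 + 12*(1 + 12))*(-427) + 241 = (-13 + 12*13)*(-427) + 241 = (-13 + 156)*(-427) + 241 = 143*(-427) + 241 = -61061 + 241 = -60820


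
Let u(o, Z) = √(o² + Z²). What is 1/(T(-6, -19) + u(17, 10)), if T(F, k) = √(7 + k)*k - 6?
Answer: -1/(6 - √389 + 38*I*√3) ≈ 0.0030359 + 0.01456*I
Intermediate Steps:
u(o, Z) = √(Z² + o²)
T(F, k) = -6 + k*√(7 + k) (T(F, k) = k*√(7 + k) - 6 = -6 + k*√(7 + k))
1/(T(-6, -19) + u(17, 10)) = 1/((-6 - 19*√(7 - 19)) + √(10² + 17²)) = 1/((-6 - 38*I*√3) + √(100 + 289)) = 1/((-6 - 38*I*√3) + √389) = 1/(-6 + √389 - 38*I*√3)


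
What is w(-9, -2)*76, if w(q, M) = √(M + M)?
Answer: 152*I ≈ 152.0*I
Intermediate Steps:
w(q, M) = √2*√M (w(q, M) = √(2*M) = √2*√M)
w(-9, -2)*76 = (√2*√(-2))*76 = (√2*(I*√2))*76 = (2*I)*76 = 152*I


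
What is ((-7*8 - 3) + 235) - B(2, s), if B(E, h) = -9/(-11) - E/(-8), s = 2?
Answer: 7697/44 ≈ 174.93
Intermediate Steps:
B(E, h) = 9/11 + E/8 (B(E, h) = -9*(-1/11) - E*(-1/8) = 9/11 + E/8)
((-7*8 - 3) + 235) - B(2, s) = ((-7*8 - 3) + 235) - (9/11 + (1/8)*2) = ((-56 - 3) + 235) - (9/11 + 1/4) = (-59 + 235) - 1*47/44 = 176 - 47/44 = 7697/44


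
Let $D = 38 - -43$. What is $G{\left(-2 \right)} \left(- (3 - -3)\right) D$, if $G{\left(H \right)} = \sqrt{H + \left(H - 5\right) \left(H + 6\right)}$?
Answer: $- 486 i \sqrt{30} \approx - 2661.9 i$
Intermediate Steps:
$G{\left(H \right)} = \sqrt{H + \left(-5 + H\right) \left(6 + H\right)}$
$D = 81$ ($D = 38 + 43 = 81$)
$G{\left(-2 \right)} \left(- (3 - -3)\right) D = \sqrt{-30 + \left(-2\right)^{2} + 2 \left(-2\right)} \left(- (3 - -3)\right) 81 = \sqrt{-30 + 4 - 4} \left(- (3 + 3)\right) 81 = \sqrt{-30} \left(\left(-1\right) 6\right) 81 = i \sqrt{30} \left(-6\right) 81 = - 6 i \sqrt{30} \cdot 81 = - 486 i \sqrt{30}$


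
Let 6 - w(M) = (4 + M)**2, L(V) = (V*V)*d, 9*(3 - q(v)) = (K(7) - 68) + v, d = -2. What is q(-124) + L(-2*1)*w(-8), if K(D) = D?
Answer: 932/9 ≈ 103.56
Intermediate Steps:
q(v) = 88/9 - v/9 (q(v) = 3 - ((7 - 68) + v)/9 = 3 - (-61 + v)/9 = 3 + (61/9 - v/9) = 88/9 - v/9)
L(V) = -2*V**2 (L(V) = (V*V)*(-2) = V**2*(-2) = -2*V**2)
w(M) = 6 - (4 + M)**2
q(-124) + L(-2*1)*w(-8) = (88/9 - 1/9*(-124)) + (-2*(-2*1)**2)*(6 - (4 - 8)**2) = (88/9 + 124/9) + (-2*(-2)**2)*(6 - 1*(-4)**2) = 212/9 + (-2*4)*(6 - 1*16) = 212/9 - 8*(6 - 16) = 212/9 - 8*(-10) = 212/9 + 80 = 932/9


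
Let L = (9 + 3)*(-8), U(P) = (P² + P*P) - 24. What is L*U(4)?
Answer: -768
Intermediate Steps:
U(P) = -24 + 2*P² (U(P) = (P² + P²) - 24 = 2*P² - 24 = -24 + 2*P²)
L = -96 (L = 12*(-8) = -96)
L*U(4) = -96*(-24 + 2*4²) = -96*(-24 + 2*16) = -96*(-24 + 32) = -96*8 = -768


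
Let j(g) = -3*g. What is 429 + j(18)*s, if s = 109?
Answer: -5457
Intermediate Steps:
429 + j(18)*s = 429 - 3*18*109 = 429 - 54*109 = 429 - 5886 = -5457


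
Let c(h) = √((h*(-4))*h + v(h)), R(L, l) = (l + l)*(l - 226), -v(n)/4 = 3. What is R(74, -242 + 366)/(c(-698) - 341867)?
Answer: 8647867632/116874994517 + 354144*I*√9943/116874994517 ≈ 0.073992 + 0.00030215*I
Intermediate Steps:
v(n) = -12 (v(n) = -4*3 = -12)
R(L, l) = 2*l*(-226 + l) (R(L, l) = (2*l)*(-226 + l) = 2*l*(-226 + l))
c(h) = √(-12 - 4*h²) (c(h) = √((h*(-4))*h - 12) = √((-4*h)*h - 12) = √(-4*h² - 12) = √(-12 - 4*h²))
R(74, -242 + 366)/(c(-698) - 341867) = (2*(-242 + 366)*(-226 + (-242 + 366)))/(2*√(-3 - 1*(-698)²) - 341867) = (2*124*(-226 + 124))/(2*√(-3 - 1*487204) - 341867) = (2*124*(-102))/(2*√(-3 - 487204) - 341867) = -25296/(2*√(-487207) - 341867) = -25296/(2*(7*I*√9943) - 341867) = -25296/(14*I*√9943 - 341867) = -25296/(-341867 + 14*I*√9943)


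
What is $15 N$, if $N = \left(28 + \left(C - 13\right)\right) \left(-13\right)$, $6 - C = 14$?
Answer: $-1365$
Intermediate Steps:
$C = -8$ ($C = 6 - 14 = -8$)
$N = -91$ ($N = \left(28 - 21\right) \left(-13\right) = 7 \left(-13\right) = -91$)
$15 N = 15 \left(-91\right) = -1365$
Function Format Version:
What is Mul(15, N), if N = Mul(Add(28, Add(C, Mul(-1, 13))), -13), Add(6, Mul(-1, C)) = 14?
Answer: -1365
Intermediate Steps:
C = -8 (C = Add(6, Mul(-1, 14)) = Add(6, -14) = -8)
N = -91 (N = Mul(Add(28, Add(-8, Mul(-1, 13))), -13) = Mul(Add(28, Add(-8, -13)), -13) = Mul(Add(28, -21), -13) = Mul(7, -13) = -91)
Mul(15, N) = Mul(15, -91) = -1365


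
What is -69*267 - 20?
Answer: -18443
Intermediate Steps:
-69*267 - 20 = -18423 - 20 = -18443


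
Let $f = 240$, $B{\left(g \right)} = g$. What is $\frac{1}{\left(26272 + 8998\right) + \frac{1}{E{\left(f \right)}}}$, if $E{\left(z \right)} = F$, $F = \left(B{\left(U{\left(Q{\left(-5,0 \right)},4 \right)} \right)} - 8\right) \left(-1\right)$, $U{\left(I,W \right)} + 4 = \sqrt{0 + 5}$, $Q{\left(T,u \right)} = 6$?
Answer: $\frac{4902542}{172913079581} - \frac{\sqrt{5}}{172913079581} \approx 2.8353 \cdot 10^{-5}$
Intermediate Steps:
$U{\left(I,W \right)} = -4 + \sqrt{5}$ ($U{\left(I,W \right)} = -4 + \sqrt{0 + 5} = -4 + \sqrt{5}$)
$F = 12 - \sqrt{5}$ ($F = \left(\left(-4 + \sqrt{5}\right) - 8\right) \left(-1\right) = \left(-12 + \sqrt{5}\right) \left(-1\right) = 12 - \sqrt{5} \approx 9.7639$)
$E{\left(z \right)} = 12 - \sqrt{5}$
$\frac{1}{\left(26272 + 8998\right) + \frac{1}{E{\left(f \right)}}} = \frac{1}{\left(26272 + 8998\right) + \frac{1}{12 - \sqrt{5}}} = \frac{1}{35270 + \frac{1}{12 - \sqrt{5}}}$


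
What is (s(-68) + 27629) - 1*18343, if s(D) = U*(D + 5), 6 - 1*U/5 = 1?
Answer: 7711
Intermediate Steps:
U = 25 (U = 30 - 5*1 = 30 - 5 = 25)
s(D) = 125 + 25*D (s(D) = 25*(D + 5) = 25*(5 + D) = 125 + 25*D)
(s(-68) + 27629) - 1*18343 = ((125 + 25*(-68)) + 27629) - 1*18343 = ((125 - 1700) + 27629) - 18343 = (-1575 + 27629) - 18343 = 26054 - 18343 = 7711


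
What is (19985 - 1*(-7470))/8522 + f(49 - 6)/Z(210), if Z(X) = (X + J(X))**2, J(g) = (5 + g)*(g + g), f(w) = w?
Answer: 112456505205973/34906368086100 ≈ 3.2217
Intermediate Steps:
J(g) = 2*g*(5 + g) (J(g) = (5 + g)*(2*g) = 2*g*(5 + g))
Z(X) = (X + 2*X*(5 + X))**2
(19985 - 1*(-7470))/8522 + f(49 - 6)/Z(210) = (19985 - 1*(-7470))/8522 + (49 - 6)/((210**2*(11 + 2*210)**2)) = (19985 + 7470)*(1/8522) + 43/((44100*(11 + 420)**2)) = 27455*(1/8522) + 43/((44100*431**2)) = 27455/8522 + 43/((44100*185761)) = 27455/8522 + 43/8192060100 = 112456505205973/34906368086100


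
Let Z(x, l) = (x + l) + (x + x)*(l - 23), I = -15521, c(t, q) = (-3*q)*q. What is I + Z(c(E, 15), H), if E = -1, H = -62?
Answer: 98492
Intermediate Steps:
c(t, q) = -3*q²
Z(x, l) = l + x + 2*x*(-23 + l) (Z(x, l) = (l + x) + (2*x)*(-23 + l) = (l + x) + 2*x*(-23 + l) = l + x + 2*x*(-23 + l))
I + Z(c(E, 15), H) = -15521 + (-62 - (-135)*15² + 2*(-62)*(-3*15²)) = -15521 + (-62 - (-135)*225 + 2*(-62)*(-3*225)) = -15521 + (-62 - 45*(-675) + 2*(-62)*(-675)) = -15521 + (-62 + 30375 + 83700) = -15521 + 114013 = 98492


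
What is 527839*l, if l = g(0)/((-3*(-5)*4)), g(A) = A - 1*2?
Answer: -527839/30 ≈ -17595.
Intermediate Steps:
g(A) = -2 + A (g(A) = A - 2 = -2 + A)
l = -1/30 (l = (-2 + 0)/((-3*(-5)*4)) = -2/(15*4) = -2/60 = -2*1/60 = -1/30 ≈ -0.033333)
527839*l = 527839*(-1/30) = -527839/30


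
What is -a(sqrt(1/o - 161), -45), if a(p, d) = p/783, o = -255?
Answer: -4*I*sqrt(654330)/199665 ≈ -0.016205*I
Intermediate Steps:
a(p, d) = p/783 (a(p, d) = p*(1/783) = p/783)
-a(sqrt(1/o - 161), -45) = -sqrt(1/(-255) - 161)/783 = -sqrt(-1/255 - 161)/783 = -sqrt(-41056/255)/783 = -4*I*sqrt(654330)/255/783 = -4*I*sqrt(654330)/199665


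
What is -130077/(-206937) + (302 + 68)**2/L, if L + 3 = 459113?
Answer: 978325853/1055631623 ≈ 0.92677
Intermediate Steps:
L = 459110 (L = -3 + 459113 = 459110)
-130077/(-206937) + (302 + 68)**2/L = -130077/(-206937) + (302 + 68)**2/459110 = -130077*(-1/206937) + 370**2*(1/459110) = 14453/22993 + 136900*(1/459110) = 14453/22993 + 13690/45911 = 978325853/1055631623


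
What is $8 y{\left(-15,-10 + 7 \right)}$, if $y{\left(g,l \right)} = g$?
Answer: $-120$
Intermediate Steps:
$8 y{\left(-15,-10 + 7 \right)} = 8 \left(-15\right) = -120$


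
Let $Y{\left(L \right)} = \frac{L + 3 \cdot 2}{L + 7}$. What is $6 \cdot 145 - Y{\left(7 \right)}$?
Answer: $\frac{12167}{14} \approx 869.07$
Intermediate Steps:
$Y{\left(L \right)} = \frac{6 + L}{7 + L}$ ($Y{\left(L \right)} = \frac{L + 6}{7 + L} = \frac{6 + L}{7 + L}$)
$6 \cdot 145 - Y{\left(7 \right)} = 6 \cdot 145 - \frac{6 + 7}{7 + 7} = 870 - \frac{1}{14} \cdot 13 = 870 - \frac{13}{14} = \frac{12167}{14}$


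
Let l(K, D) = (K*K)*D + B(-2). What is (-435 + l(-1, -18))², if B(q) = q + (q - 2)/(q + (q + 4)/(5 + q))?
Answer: 204304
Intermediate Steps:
B(q) = q + (-2 + q)/(q + (4 + q)/(5 + q))
l(K, D) = 1 + D*K² (l(K, D) = (K*K)*D + (-10 + (-2)³ + 7*(-2) + 7*(-2)²)/(4 + (-2)² + 6*(-2)) = K²*D + (-10 - 8 - 14 + 7*4)/(4 + 4 - 12) = D*K² + (-10 - 8 - 14 + 28)/(-4) = D*K² - ¼*(-4) = D*K² + 1 = 1 + D*K²)
(-435 + l(-1, -18))² = (-435 + (1 - 18*(-1)²))² = (-435 + (1 - 18*1))² = (-435 + (1 - 18))² = (-435 - 17)² = (-452)² = 204304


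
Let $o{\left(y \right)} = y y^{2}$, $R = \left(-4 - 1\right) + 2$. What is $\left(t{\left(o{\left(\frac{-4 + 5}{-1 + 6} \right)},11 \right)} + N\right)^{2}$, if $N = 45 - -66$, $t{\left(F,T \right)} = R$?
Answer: $11664$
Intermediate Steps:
$R = -3$ ($R = -5 + 2 = -3$)
$o{\left(y \right)} = y^{3}$
$t{\left(F,T \right)} = -3$
$N = 111$ ($N = 45 + 66 = 111$)
$\left(t{\left(o{\left(\frac{-4 + 5}{-1 + 6} \right)},11 \right)} + N\right)^{2} = \left(-3 + 111\right)^{2} = 108^{2} = 11664$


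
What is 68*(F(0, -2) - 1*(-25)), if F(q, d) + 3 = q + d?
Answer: 1360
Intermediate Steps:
F(q, d) = -3 + d + q (F(q, d) = -3 + (q + d) = -3 + (d + q) = -3 + d + q)
68*(F(0, -2) - 1*(-25)) = 68*((-3 - 2 + 0) - 1*(-25)) = 68*(-5 + 25) = 68*20 = 1360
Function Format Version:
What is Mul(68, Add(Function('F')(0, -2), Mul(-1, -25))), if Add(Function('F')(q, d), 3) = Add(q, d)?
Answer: 1360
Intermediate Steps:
Function('F')(q, d) = Add(-3, d, q) (Function('F')(q, d) = Add(-3, Add(q, d)) = Add(-3, Add(d, q)) = Add(-3, d, q))
Mul(68, Add(Function('F')(0, -2), Mul(-1, -25))) = Mul(68, Add(Add(-3, -2, 0), Mul(-1, -25))) = Mul(68, Add(-5, 25)) = Mul(68, 20) = 1360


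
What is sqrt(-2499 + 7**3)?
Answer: 14*I*sqrt(11) ≈ 46.433*I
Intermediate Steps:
sqrt(-2499 + 7**3) = sqrt(-2499 + 343) = sqrt(-2156) = 14*I*sqrt(11)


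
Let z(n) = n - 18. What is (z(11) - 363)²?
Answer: 136900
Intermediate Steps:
z(n) = -18 + n
(z(11) - 363)² = ((-18 + 11) - 363)² = (-7 - 363)² = (-370)² = 136900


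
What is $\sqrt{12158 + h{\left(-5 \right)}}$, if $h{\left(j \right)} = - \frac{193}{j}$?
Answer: $\frac{\sqrt{304915}}{5} \approx 110.44$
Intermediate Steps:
$\sqrt{12158 + h{\left(-5 \right)}} = \sqrt{12158 - \frac{193}{-5}} = \sqrt{12158 - - \frac{193}{5}} = \sqrt{12158 + \frac{193}{5}} = \sqrt{\frac{60983}{5}} = \frac{\sqrt{304915}}{5}$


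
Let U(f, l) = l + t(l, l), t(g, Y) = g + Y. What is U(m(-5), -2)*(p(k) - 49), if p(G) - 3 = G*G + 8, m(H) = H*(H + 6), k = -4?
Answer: 132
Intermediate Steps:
t(g, Y) = Y + g
m(H) = H*(6 + H)
U(f, l) = 3*l (U(f, l) = l + (l + l) = l + 2*l = 3*l)
p(G) = 11 + G² (p(G) = 3 + (G*G + 8) = 3 + (G² + 8) = 3 + (8 + G²) = 11 + G²)
U(m(-5), -2)*(p(k) - 49) = (3*(-2))*((11 + (-4)²) - 49) = -6*((11 + 16) - 49) = -6*(27 - 49) = -6*(-22) = 132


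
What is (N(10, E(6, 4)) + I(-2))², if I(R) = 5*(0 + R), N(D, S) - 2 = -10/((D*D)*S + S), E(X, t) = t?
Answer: 2627641/40804 ≈ 64.397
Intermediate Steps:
N(D, S) = 2 - 10/(S + S*D²) (N(D, S) = 2 - 10/((D*D)*S + S) = 2 - 10/(D²*S + S) = 2 - 10/(S*D² + S) = 2 - 10/(S + S*D²))
I(R) = 5*R
(N(10, E(6, 4)) + I(-2))² = (2*(-5 + 4 + 4*10²)/(4*(1 + 10²)) + 5*(-2))² = (2*(¼)*(-5 + 4 + 4*100)/(1 + 100) - 10)² = (2*(¼)*(-5 + 4 + 400)/101 - 10)² = (2*(¼)*(1/101)*399 - 10)² = (399/202 - 10)² = (-1621/202)² = 2627641/40804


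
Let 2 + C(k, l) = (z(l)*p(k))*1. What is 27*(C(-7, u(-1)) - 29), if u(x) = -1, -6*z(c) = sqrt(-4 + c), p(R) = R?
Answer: -837 + 63*I*sqrt(5)/2 ≈ -837.0 + 70.436*I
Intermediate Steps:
z(c) = -sqrt(-4 + c)/6
C(k, l) = -2 - k*sqrt(-4 + l)/6 (C(k, l) = -2 + ((-sqrt(-4 + l)/6)*k)*1 = -2 - k*sqrt(-4 + l)/6*1 = -2 - k*sqrt(-4 + l)/6)
27*(C(-7, u(-1)) - 29) = 27*((-2 - 1/6*(-7)*sqrt(-4 - 1)) - 29) = 27*((-2 - 1/6*(-7)*sqrt(-5)) - 29) = 27*((-2 - 1/6*(-7)*I*sqrt(5)) - 29) = 27*((-2 + 7*I*sqrt(5)/6) - 29) = 27*(-31 + 7*I*sqrt(5)/6) = -837 + 63*I*sqrt(5)/2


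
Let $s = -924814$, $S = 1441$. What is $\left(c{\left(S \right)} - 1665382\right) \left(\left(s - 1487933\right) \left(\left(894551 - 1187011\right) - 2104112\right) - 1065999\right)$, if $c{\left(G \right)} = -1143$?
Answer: $-9636382233356384625$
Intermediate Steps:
$\left(c{\left(S \right)} - 1665382\right) \left(\left(s - 1487933\right) \left(\left(894551 - 1187011\right) - 2104112\right) - 1065999\right) = \left(-1143 - 1665382\right) \left(\left(-924814 - 1487933\right) \left(\left(894551 - 1187011\right) - 2104112\right) - 1065999\right) = - 1666525 \left(- 2412747 \left(\left(894551 - 1187011\right) - 2104112\right) - 1065999\right) = - 1666525 \left(- 2412747 \left(-292460 - 2104112\right) - 1065999\right) = - 1666525 \left(\left(-2412747\right) \left(-2396572\right) - 1065999\right) = - 1666525 \left(5782321903284 - 1065999\right) = \left(-1666525\right) 5782320837285 = -9636382233356384625$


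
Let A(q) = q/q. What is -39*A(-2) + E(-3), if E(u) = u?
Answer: -42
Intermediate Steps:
A(q) = 1
-39*A(-2) + E(-3) = -39*1 - 3 = -39 - 3 = -42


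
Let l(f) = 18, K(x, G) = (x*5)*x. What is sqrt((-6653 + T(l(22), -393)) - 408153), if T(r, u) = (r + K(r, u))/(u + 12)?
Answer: 2*I*sqrt(1672618829)/127 ≈ 644.06*I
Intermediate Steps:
K(x, G) = 5*x**2 (K(x, G) = (5*x)*x = 5*x**2)
T(r, u) = (r + 5*r**2)/(12 + u) (T(r, u) = (r + 5*r**2)/(u + 12) = (r + 5*r**2)/(12 + u))
sqrt((-6653 + T(l(22), -393)) - 408153) = sqrt((-6653 + 18*(1 + 5*18)/(12 - 393)) - 408153) = sqrt((-6653 + 18*(1 + 90)/(-381)) - 408153) = sqrt((-6653 + 18*(-1/381)*91) - 408153) = sqrt((-6653 - 546/127) - 408153) = sqrt(-845477/127 - 408153) = sqrt(-52680908/127) = 2*I*sqrt(1672618829)/127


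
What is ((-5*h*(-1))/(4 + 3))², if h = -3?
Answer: 225/49 ≈ 4.5918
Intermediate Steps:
((-5*h*(-1))/(4 + 3))² = ((-5*(-3)*(-1))/(4 + 3))² = ((15*(-1))/7)² = (-15*⅐)² = (-15/7)² = 225/49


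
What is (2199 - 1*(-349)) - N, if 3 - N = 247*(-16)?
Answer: -1407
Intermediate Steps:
N = 3955 (N = 3 - 247*(-16) = 3 - 1*(-3952) = 3 + 3952 = 3955)
(2199 - 1*(-349)) - N = (2199 - 1*(-349)) - 1*3955 = (2199 + 349) - 3955 = 2548 - 3955 = -1407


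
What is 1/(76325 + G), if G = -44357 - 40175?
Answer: -1/8207 ≈ -0.00012185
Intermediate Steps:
G = -84532
1/(76325 + G) = 1/(76325 - 84532) = 1/(-8207) = -1/8207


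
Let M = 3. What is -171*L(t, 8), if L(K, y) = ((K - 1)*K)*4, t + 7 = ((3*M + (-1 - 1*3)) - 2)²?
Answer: -1368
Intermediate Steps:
t = 2 (t = -7 + ((3*3 + (-1 - 1*3)) - 2)² = -7 + ((9 + (-1 - 3)) - 2)² = -7 + ((9 - 4) - 2)² = -7 + (5 - 2)² = -7 + 3² = -7 + 9 = 2)
L(K, y) = 4*K*(-1 + K) (L(K, y) = ((-1 + K)*K)*4 = (K*(-1 + K))*4 = 4*K*(-1 + K))
-171*L(t, 8) = -684*2*(-1 + 2) = -684*2 = -171*8 = -1368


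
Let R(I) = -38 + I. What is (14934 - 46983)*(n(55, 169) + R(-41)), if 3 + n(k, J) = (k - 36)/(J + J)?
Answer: 887661153/338 ≈ 2.6262e+6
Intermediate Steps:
n(k, J) = -3 + (-36 + k)/(2*J) (n(k, J) = -3 + (k - 36)/(J + J) = -3 + (-36 + k)/((2*J)) = -3 + (-36 + k)*(1/(2*J)) = -3 + (-36 + k)/(2*J))
(14934 - 46983)*(n(55, 169) + R(-41)) = (14934 - 46983)*((½)*(-36 + 55 - 6*169)/169 + (-38 - 41)) = -32049*((½)*(1/169)*(-36 + 55 - 1014) - 79) = -32049*((½)*(1/169)*(-995) - 79) = -32049*(-995/338 - 79) = -32049*(-27697/338) = 887661153/338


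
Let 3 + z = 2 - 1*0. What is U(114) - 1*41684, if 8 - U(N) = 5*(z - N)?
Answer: -41101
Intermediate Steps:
z = -1 (z = -3 + (2 - 1*0) = -3 + (2 + 0) = -3 + 2 = -1)
U(N) = 13 + 5*N (U(N) = 8 - 5*(-1 - N) = 8 - (-5 - 5*N) = 8 + (5 + 5*N) = 13 + 5*N)
U(114) - 1*41684 = (13 + 5*114) - 1*41684 = (13 + 570) - 41684 = 583 - 41684 = -41101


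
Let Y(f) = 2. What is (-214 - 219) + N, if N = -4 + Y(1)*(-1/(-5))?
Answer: -2183/5 ≈ -436.60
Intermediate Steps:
N = -18/5 (N = -4 + 2*(-1/(-5)) = -4 + 2*(-1*(-⅕)) = -4 + 2*(⅕) = -4 + ⅖ = -18/5 ≈ -3.6000)
(-214 - 219) + N = (-214 - 219) - 18/5 = -433 - 18/5 = -2183/5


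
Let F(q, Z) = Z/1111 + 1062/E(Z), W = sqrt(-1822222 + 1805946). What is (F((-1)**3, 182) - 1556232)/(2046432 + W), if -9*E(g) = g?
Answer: -80497376995067112/105849813728884225 + 157341904339*I*sqrt(4069)/211699627457768450 ≈ -0.76049 + 4.741e-5*I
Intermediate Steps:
E(g) = -g/9
W = 2*I*sqrt(4069) (W = sqrt(-16276) = 2*I*sqrt(4069) ≈ 127.58*I)
F(q, Z) = -9558/Z + Z/1111 (F(q, Z) = Z/1111 + 1062/((-Z/9)) = Z*(1/1111) + 1062*(-9/Z) = Z/1111 - 9558/Z = -9558/Z + Z/1111)
(F((-1)**3, 182) - 1556232)/(2046432 + W) = ((-9558/182 + (1/1111)*182) - 1556232)/(2046432 + 2*I*sqrt(4069)) = ((-9558*1/182 + 182/1111) - 1556232)/(2046432 + 2*I*sqrt(4069)) = ((-4779/91 + 182/1111) - 1556232)/(2046432 + 2*I*sqrt(4069)) = (-5292907/101101 - 1556232)/(2046432 + 2*I*sqrt(4069)) = -157341904339/(101101*(2046432 + 2*I*sqrt(4069)))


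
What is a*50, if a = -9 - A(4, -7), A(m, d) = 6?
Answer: -750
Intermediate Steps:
a = -15 (a = -9 - 1*6 = -9 - 6 = -15)
a*50 = -15*50 = -750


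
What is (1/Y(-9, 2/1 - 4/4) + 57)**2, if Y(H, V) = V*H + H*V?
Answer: 1050625/324 ≈ 3242.7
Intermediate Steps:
Y(H, V) = 2*H*V (Y(H, V) = H*V + H*V = 2*H*V)
(1/Y(-9, 2/1 - 4/4) + 57)**2 = (1/(2*(-9)*(2/1 - 4/4)) + 57)**2 = (1/(2*(-9)*(2*1 - 4*1/4)) + 57)**2 = (1/(2*(-9)*(2 - 1)) + 57)**2 = (1/(2*(-9)*1) + 57)**2 = (1/(-18) + 57)**2 = (-1/18 + 57)**2 = (1025/18)**2 = 1050625/324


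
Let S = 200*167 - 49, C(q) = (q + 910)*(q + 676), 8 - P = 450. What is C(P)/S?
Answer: 36504/11117 ≈ 3.2836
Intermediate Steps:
P = -442 (P = 8 - 1*450 = 8 - 450 = -442)
C(q) = (676 + q)*(910 + q) (C(q) = (910 + q)*(676 + q) = (676 + q)*(910 + q))
S = 33351 (S = 33400 - 49 = 33351)
C(P)/S = (615160 + (-442)² + 1586*(-442))/33351 = (615160 + 195364 - 701012)*(1/33351) = 109512*(1/33351) = 36504/11117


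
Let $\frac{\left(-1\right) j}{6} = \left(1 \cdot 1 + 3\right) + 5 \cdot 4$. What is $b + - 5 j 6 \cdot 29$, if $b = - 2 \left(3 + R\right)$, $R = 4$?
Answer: $125266$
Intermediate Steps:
$j = -144$ ($j = - 6 \left(\left(1 \cdot 1 + 3\right) + 5 \cdot 4\right) = - 6 \left(\left(1 + 3\right) + 20\right) = - 6 \left(4 + 20\right) = \left(-6\right) 24 = -144$)
$b = -14$ ($b = - 2 \left(3 + 4\right) = \left(-2\right) 7 = -14$)
$b + - 5 j 6 \cdot 29 = -14 + \left(-5\right) \left(-144\right) 6 \cdot 29 = -14 + 720 \cdot 6 \cdot 29 = -14 + 4320 \cdot 29 = -14 + 125280 = 125266$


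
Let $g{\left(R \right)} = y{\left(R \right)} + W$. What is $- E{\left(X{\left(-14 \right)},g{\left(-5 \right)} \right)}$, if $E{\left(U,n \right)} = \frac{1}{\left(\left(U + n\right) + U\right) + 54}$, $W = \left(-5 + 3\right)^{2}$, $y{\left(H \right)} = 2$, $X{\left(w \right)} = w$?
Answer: $- \frac{1}{32} \approx -0.03125$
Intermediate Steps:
$W = 4$ ($W = \left(-2\right)^{2} = 4$)
$g{\left(R \right)} = 6$ ($g{\left(R \right)} = 2 + 4 = 6$)
$E{\left(U,n \right)} = \frac{1}{54 + n + 2 U}$ ($E{\left(U,n \right)} = \frac{1}{\left(n + 2 U\right) + 54} = \frac{1}{54 + n + 2 U}$)
$- E{\left(X{\left(-14 \right)},g{\left(-5 \right)} \right)} = - \frac{1}{54 + 6 + 2 \left(-14\right)} = - \frac{1}{54 + 6 - 28} = - \frac{1}{32}$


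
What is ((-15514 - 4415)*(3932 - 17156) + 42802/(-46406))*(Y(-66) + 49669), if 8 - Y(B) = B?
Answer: 304175660838874641/23203 ≈ 1.3109e+13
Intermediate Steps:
Y(B) = 8 - B
((-15514 - 4415)*(3932 - 17156) + 42802/(-46406))*(Y(-66) + 49669) = ((-15514 - 4415)*(3932 - 17156) + 42802/(-46406))*((8 - 1*(-66)) + 49669) = (-19929*(-13224) + 42802*(-1/46406))*((8 + 66) + 49669) = (263541096 - 21401/23203)*(74 + 49669) = (6114944029087/23203)*49743 = 304175660838874641/23203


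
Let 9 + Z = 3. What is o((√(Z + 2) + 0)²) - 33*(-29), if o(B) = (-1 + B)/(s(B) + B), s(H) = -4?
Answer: 7661/8 ≈ 957.63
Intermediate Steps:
Z = -6 (Z = -9 + 3 = -6)
o(B) = (-1 + B)/(-4 + B)
o((√(Z + 2) + 0)²) - 33*(-29) = (-1 + (√(-6 + 2) + 0)²)/(-4 + (√(-6 + 2) + 0)²) - 33*(-29) = (-1 + (√(-4) + 0)²)/(-4 + (√(-4) + 0)²) + 957 = (-1 + (2*I + 0)²)/(-4 + (2*I + 0)²) + 957 = (-1 + (2*I)²)/(-4 + (2*I)²) + 957 = (-1 - 4)/(-4 - 4) + 957 = -5/(-8) + 957 = -⅛*(-5) + 957 = 5/8 + 957 = 7661/8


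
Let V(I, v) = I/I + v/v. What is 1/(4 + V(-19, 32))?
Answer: 1/6 ≈ 0.16667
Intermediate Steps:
V(I, v) = 2 (V(I, v) = 1 + 1 = 2)
1/(4 + V(-19, 32)) = 1/(4 + 2) = 1/6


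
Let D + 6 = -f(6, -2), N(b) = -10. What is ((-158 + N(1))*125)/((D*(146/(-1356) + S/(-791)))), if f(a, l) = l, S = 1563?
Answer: -24916500/9889 ≈ -2519.6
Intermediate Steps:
D = -4 (D = -6 - 1*(-2) = -6 + 2 = -4)
((-158 + N(1))*125)/((D*(146/(-1356) + S/(-791)))) = ((-158 - 10)*125)/((-4*(146/(-1356) + 1563/(-791)))) = (-168*125)/((-4*(146*(-1/1356) + 1563*(-1/791)))) = -21000*(-1/(4*(-73/678 - 1563/791))) = -21000/((-4*(-9889/4746))) = -21000/19778/2373 = -21000*2373/19778 = -24916500/9889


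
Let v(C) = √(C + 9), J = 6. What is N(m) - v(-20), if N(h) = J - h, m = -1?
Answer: 7 - I*√11 ≈ 7.0 - 3.3166*I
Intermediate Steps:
v(C) = √(9 + C)
N(h) = 6 - h
N(m) - v(-20) = (6 - 1*(-1)) - √(9 - 20) = (6 + 1) - √(-11) = 7 - I*√11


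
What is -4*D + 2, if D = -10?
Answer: 42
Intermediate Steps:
-4*D + 2 = -4*(-10) + 2 = 40 + 2 = 42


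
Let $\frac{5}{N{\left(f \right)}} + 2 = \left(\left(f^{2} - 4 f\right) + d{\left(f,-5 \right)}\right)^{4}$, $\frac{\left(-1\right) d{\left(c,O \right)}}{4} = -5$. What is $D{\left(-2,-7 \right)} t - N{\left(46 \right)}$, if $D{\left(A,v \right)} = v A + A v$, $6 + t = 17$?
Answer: $\frac{4471672304303507}{14518416572414} \approx 308.0$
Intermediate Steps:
$t = 11$ ($t = -6 + 17 = 11$)
$d{\left(c,O \right)} = 20$ ($d{\left(c,O \right)} = \left(-4\right) \left(-5\right) = 20$)
$D{\left(A,v \right)} = 2 A v$ ($D{\left(A,v \right)} = A v + A v = 2 A v$)
$N{\left(f \right)} = \frac{5}{-2 + \left(20 + f^{2} - 4 f\right)^{4}}$ ($N{\left(f \right)} = \frac{5}{-2 + \left(\left(f^{2} - 4 f\right) + 20\right)^{4}} = \frac{5}{-2 + \left(20 + f^{2} - 4 f\right)^{4}}$)
$D{\left(-2,-7 \right)} t - N{\left(46 \right)} = 2 \left(-2\right) \left(-7\right) 11 - \frac{5}{-2 + \left(20 + 46^{2} - 184\right)^{4}} = 28 \cdot 11 - \frac{5}{-2 + \left(20 + 2116 - 184\right)^{4}} = 308 - \frac{5}{-2 + 1952^{4}} = 308 - \frac{5}{-2 + 14518416572416} = 308 - \frac{5}{14518416572414} = \frac{4471672304303507}{14518416572414}$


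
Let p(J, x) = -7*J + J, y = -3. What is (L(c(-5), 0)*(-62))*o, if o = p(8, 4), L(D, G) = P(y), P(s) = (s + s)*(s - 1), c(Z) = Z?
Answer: 71424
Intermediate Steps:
p(J, x) = -6*J
P(s) = 2*s*(-1 + s) (P(s) = (2*s)*(-1 + s) = 2*s*(-1 + s))
L(D, G) = 24 (L(D, G) = 2*(-3)*(-1 - 3) = 2*(-3)*(-4) = 24)
o = -48 (o = -6*8 = -48)
(L(c(-5), 0)*(-62))*o = (24*(-62))*(-48) = -1488*(-48) = 71424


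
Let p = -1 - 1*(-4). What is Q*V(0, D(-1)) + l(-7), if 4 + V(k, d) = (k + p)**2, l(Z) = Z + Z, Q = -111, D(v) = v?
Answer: -569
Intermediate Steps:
l(Z) = 2*Z
p = 3 (p = -1 + 4 = 3)
V(k, d) = -4 + (3 + k)**2 (V(k, d) = -4 + (k + 3)**2 = -4 + (3 + k)**2)
Q*V(0, D(-1)) + l(-7) = -111*(-4 + (3 + 0)**2) + 2*(-7) = -111*(-4 + 3**2) - 14 = -111*(-4 + 9) - 14 = -111*5 - 14 = -555 - 14 = -569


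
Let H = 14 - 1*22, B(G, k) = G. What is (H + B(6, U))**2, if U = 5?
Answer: 4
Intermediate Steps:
H = -8 (H = 14 - 22 = -8)
(H + B(6, U))**2 = (-8 + 6)**2 = (-2)**2 = 4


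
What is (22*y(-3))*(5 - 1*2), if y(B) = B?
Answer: -198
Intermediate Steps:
(22*y(-3))*(5 - 1*2) = (22*(-3))*(5 - 1*2) = -66*(5 - 2) = -66*3 = -198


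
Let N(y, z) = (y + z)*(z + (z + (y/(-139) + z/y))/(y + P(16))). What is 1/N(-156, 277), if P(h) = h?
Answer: 433680/14432071357 ≈ 3.0050e-5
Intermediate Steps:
N(y, z) = (y + z)*(z + (z - y/139 + z/y)/(16 + y)) (N(y, z) = (y + z)*(z + (z + (y/(-139) + z/y))/(y + 16)) = (y + z)*(z + (z + (y*(-1/139) + z/y))/(16 + y)) = (y + z)*(z + (z + (-y/139 + z/y))/(16 + y)) = (y + z)*(z + (z - y/139 + z/y)/(16 + y)))
1/N(-156, 277) = 1/((277² - 1/139*(-156)³ - 156*277 + 277*(-156)³ + (-156)²*277² + 17*(-156)*277² + (2362/139)*277*(-156)²)/((-156)*(16 - 156))) = 1/(-1/156*(76729 - 1/139*(-3796416) - 43212 + 277*(-3796416) + 24336*76729 + 17*(-156)*76729 + (2362/139)*277*24336)/(-140)) = 1/(-1/156*(-1/140)*(76729 + 3796416/139 - 43212 - 1051607232 + 1867276944 - 203485308 + 15922412064/139)) = 1/(-1/156*(-1/140)*101024499499/139) = 1/(14432071357/433680) = 433680/14432071357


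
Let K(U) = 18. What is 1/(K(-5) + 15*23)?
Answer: 1/363 ≈ 0.0027548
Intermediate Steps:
1/(K(-5) + 15*23) = 1/(18 + 15*23) = 1/(18 + 345) = 1/363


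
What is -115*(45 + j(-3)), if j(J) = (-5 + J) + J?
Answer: -3910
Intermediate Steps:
j(J) = -5 + 2*J
-115*(45 + j(-3)) = -115*(45 + (-5 + 2*(-3))) = -115*(45 + (-5 - 6)) = -115*(45 - 11) = -115*34 = -3910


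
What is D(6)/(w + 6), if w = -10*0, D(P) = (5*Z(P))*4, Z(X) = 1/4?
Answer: ⅚ ≈ 0.83333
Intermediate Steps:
Z(X) = ¼
D(P) = 5 (D(P) = (5*(¼))*4 = (5/4)*4 = 5)
w = 0
D(6)/(w + 6) = 5/(0 + 6) = 5/6 = (⅙)*5 = ⅚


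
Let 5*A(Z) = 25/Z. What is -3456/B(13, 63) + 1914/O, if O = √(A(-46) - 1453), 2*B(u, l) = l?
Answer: -768/7 - 638*I*√341642/7427 ≈ -109.71 - 50.21*I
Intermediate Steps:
A(Z) = 5/Z (A(Z) = (25/Z)/5 = 5/Z)
B(u, l) = l/2
O = 3*I*√341642/46 (O = √(5/(-46) - 1453) = √(5*(-1/46) - 1453) = √(-5/46 - 1453) = √(-66843/46) = 3*I*√341642/46 ≈ 38.12*I)
-3456/B(13, 63) + 1914/O = -3456/((½)*63) + 1914/((3*I*√341642/46)) = -3456/63/2 + 1914*(-I*√341642/22281) = -3456*2/63 - 638*I*√341642/7427 = -768/7 - 638*I*√341642/7427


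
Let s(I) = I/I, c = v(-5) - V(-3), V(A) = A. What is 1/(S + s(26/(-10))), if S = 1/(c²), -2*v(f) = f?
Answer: 121/125 ≈ 0.96800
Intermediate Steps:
v(f) = -f/2
c = 11/2 (c = -½*(-5) - 1*(-3) = 5/2 + 3 = 11/2 ≈ 5.5000)
s(I) = 1
S = 4/121 (S = 1/((11/2)²) = 1/(121/4) = 4/121 ≈ 0.033058)
1/(S + s(26/(-10))) = 1/(4/121 + 1) = 1/(125/121) = 121/125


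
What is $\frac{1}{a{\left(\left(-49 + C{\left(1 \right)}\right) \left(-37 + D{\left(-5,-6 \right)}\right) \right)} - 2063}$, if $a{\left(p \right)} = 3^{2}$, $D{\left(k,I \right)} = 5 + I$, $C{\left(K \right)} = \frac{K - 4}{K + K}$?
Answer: $- \frac{1}{2054} \approx -0.00048685$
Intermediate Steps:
$C{\left(K \right)} = \frac{-4 + K}{2 K}$
$a{\left(p \right)} = 9$
$\frac{1}{a{\left(\left(-49 + C{\left(1 \right)}\right) \left(-37 + D{\left(-5,-6 \right)}\right) \right)} - 2063} = \frac{1}{9 - 2063} = \frac{1}{-2054} = - \frac{1}{2054}$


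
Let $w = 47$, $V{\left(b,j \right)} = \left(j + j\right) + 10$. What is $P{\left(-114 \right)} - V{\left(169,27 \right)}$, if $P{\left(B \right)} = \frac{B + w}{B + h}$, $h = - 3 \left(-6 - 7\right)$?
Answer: $- \frac{4733}{75} \approx -63.107$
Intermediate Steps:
$V{\left(b,j \right)} = 10 + 2 j$ ($V{\left(b,j \right)} = 2 j + 10 = 10 + 2 j$)
$h = 39$ ($h = \left(-3\right) \left(-13\right) = 39$)
$P{\left(B \right)} = \frac{47 + B}{39 + B}$ ($P{\left(B \right)} = \frac{B + 47}{B + 39} = \frac{47 + B}{39 + B}$)
$P{\left(-114 \right)} - V{\left(169,27 \right)} = \frac{47 - 114}{39 - 114} - \left(10 + 2 \cdot 27\right) = \frac{1}{-75} \left(-67\right) - \left(10 + 54\right) = \left(- \frac{1}{75}\right) \left(-67\right) - 64 = \frac{67}{75} - 64 = - \frac{4733}{75}$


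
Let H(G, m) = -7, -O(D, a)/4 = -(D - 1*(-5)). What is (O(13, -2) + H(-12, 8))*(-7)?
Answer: -455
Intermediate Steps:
O(D, a) = 20 + 4*D (O(D, a) = -(-4)*(D - 1*(-5)) = -(-4)*(D + 5) = -(-4)*(5 + D) = -4*(-5 - D) = 20 + 4*D)
(O(13, -2) + H(-12, 8))*(-7) = ((20 + 4*13) - 7)*(-7) = ((20 + 52) - 7)*(-7) = (72 - 7)*(-7) = 65*(-7) = -455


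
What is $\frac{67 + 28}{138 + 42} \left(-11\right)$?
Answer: $- \frac{209}{36} \approx -5.8056$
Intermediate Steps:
$\frac{67 + 28}{138 + 42} \left(-11\right) = \frac{95}{180} \left(-11\right) = 95 \cdot \frac{1}{180} \left(-11\right) = \frac{19}{36} \left(-11\right) = - \frac{209}{36}$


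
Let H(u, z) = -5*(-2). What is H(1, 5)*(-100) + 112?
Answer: -888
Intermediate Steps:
H(u, z) = 10
H(1, 5)*(-100) + 112 = 10*(-100) + 112 = -1000 + 112 = -888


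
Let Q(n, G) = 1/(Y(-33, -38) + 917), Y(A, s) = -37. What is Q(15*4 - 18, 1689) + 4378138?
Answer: 3852761441/880 ≈ 4.3781e+6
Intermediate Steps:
Q(n, G) = 1/880 (Q(n, G) = 1/(-37 + 917) = 1/880)
Q(15*4 - 18, 1689) + 4378138 = 1/880 + 4378138 = 3852761441/880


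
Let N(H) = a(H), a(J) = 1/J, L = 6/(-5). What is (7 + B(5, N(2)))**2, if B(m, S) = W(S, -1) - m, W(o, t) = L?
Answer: 16/25 ≈ 0.64000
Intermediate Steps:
L = -6/5 (L = 6*(-1/5) = -6/5 ≈ -1.2000)
W(o, t) = -6/5
N(H) = 1/H
B(m, S) = -6/5 - m
(7 + B(5, N(2)))**2 = (7 + (-6/5 - 1*5))**2 = (7 + (-6/5 - 5))**2 = (7 - 31/5)**2 = (4/5)**2 = 16/25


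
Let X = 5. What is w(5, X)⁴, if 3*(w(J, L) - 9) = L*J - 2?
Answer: 6250000/81 ≈ 77161.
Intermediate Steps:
w(J, L) = 25/3 + J*L/3 (w(J, L) = 9 + (L*J - 2)/3 = 9 + (J*L - 2)/3 = 9 + (-2 + J*L)/3 = 9 + (-⅔ + J*L/3) = 25/3 + J*L/3)
w(5, X)⁴ = (25/3 + (⅓)*5*5)⁴ = (25/3 + 25/3)⁴ = (50/3)⁴ = 6250000/81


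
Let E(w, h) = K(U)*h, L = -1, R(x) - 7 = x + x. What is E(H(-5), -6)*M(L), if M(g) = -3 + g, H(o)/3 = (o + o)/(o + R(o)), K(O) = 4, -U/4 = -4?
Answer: 96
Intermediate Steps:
R(x) = 7 + 2*x (R(x) = 7 + (x + x) = 7 + 2*x)
U = 16 (U = -4*(-4) = 16)
H(o) = 6*o/(7 + 3*o) (H(o) = 3*((o + o)/(o + (7 + 2*o))) = 3*((2*o)/(7 + 3*o)) = 3*(2*o/(7 + 3*o)) = 6*o/(7 + 3*o))
E(w, h) = 4*h
E(H(-5), -6)*M(L) = (4*(-6))*(-3 - 1) = -24*(-4) = 96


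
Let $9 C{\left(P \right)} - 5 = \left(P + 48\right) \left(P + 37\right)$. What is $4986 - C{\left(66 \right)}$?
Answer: $\frac{33127}{9} \approx 3680.8$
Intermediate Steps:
$C{\left(P \right)} = \frac{5}{9} + \frac{\left(37 + P\right) \left(48 + P\right)}{9}$ ($C{\left(P \right)} = \frac{5}{9} + \frac{\left(P + 48\right) \left(P + 37\right)}{9} = \frac{5}{9} + \frac{\left(48 + P\right) \left(37 + P\right)}{9} = \frac{5}{9} + \frac{\left(37 + P\right) \left(48 + P\right)}{9}$)
$4986 - C{\left(66 \right)} = 4986 - \left(\frac{1781}{9} + \frac{66^{2}}{9} + \frac{85}{9} \cdot 66\right) = 4986 - \left(\frac{1781}{9} + \frac{1}{9} \cdot 4356 + \frac{1870}{3}\right) = 4986 - \left(\frac{1781}{9} + 484 + \frac{1870}{3}\right) = 4986 - \frac{11747}{9} = \frac{33127}{9}$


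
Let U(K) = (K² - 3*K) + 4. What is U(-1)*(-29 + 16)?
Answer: -104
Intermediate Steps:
U(K) = 4 + K² - 3*K
U(-1)*(-29 + 16) = (4 + (-1)² - 3*(-1))*(-29 + 16) = (4 + 1 + 3)*(-13) = 8*(-13) = -104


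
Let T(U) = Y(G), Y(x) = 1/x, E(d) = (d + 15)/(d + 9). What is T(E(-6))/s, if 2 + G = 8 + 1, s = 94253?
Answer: 1/659771 ≈ 1.5157e-6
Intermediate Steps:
G = 7 (G = -2 + (8 + 1) = -2 + 9 = 7)
E(d) = (15 + d)/(9 + d)
T(U) = 1/7
T(E(-6))/s = (1/7)/94253 = (1/7)*(1/94253) = 1/659771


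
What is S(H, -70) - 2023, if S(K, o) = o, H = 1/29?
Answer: -2093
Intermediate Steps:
H = 1/29 ≈ 0.034483
S(H, -70) - 2023 = -70 - 2023 = -2093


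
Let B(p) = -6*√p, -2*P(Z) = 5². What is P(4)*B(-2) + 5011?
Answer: 5011 + 75*I*√2 ≈ 5011.0 + 106.07*I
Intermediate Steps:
P(Z) = -25/2 (P(Z) = -½*5² = -½*25 = -25/2)
P(4)*B(-2) + 5011 = -(-75)*√(-2) + 5011 = -(-75)*I*√2 + 5011 = 75*I*√2 + 5011 = 5011 + 75*I*√2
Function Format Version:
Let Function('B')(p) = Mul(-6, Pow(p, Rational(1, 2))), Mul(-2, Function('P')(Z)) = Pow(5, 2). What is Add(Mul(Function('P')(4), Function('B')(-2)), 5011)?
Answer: Add(5011, Mul(75, I, Pow(2, Rational(1, 2)))) ≈ Add(5011.0, Mul(106.07, I))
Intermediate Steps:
Function('P')(Z) = Rational(-25, 2) (Function('P')(Z) = Mul(Rational(-1, 2), Pow(5, 2)) = Mul(Rational(-1, 2), 25) = Rational(-25, 2))
Add(Mul(Function('P')(4), Function('B')(-2)), 5011) = Add(Mul(Rational(-25, 2), Mul(-6, Pow(-2, Rational(1, 2)))), 5011) = Add(Mul(Rational(-25, 2), Mul(-6, Mul(I, Pow(2, Rational(1, 2))))), 5011) = Add(Mul(Rational(-25, 2), Mul(-6, I, Pow(2, Rational(1, 2)))), 5011) = Add(Mul(75, I, Pow(2, Rational(1, 2))), 5011) = Add(5011, Mul(75, I, Pow(2, Rational(1, 2))))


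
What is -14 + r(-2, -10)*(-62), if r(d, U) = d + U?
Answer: 730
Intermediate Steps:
r(d, U) = U + d
-14 + r(-2, -10)*(-62) = -14 + (-10 - 2)*(-62) = -14 - 12*(-62) = -14 + 744 = 730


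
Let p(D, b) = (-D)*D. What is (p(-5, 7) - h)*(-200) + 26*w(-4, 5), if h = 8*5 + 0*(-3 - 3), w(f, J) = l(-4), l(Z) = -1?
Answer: 12974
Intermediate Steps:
w(f, J) = -1
p(D, b) = -D²
h = 40 (h = 40 + 0*(-6) = 40 + 0 = 40)
(p(-5, 7) - h)*(-200) + 26*w(-4, 5) = (-1*(-5)² - 1*40)*(-200) + 26*(-1) = (-1*25 - 40)*(-200) - 26 = (-25 - 40)*(-200) - 26 = -65*(-200) - 26 = 13000 - 26 = 12974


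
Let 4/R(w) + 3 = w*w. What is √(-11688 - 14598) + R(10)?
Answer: 4/97 + I*√26286 ≈ 0.041237 + 162.13*I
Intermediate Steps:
R(w) = 4/(-3 + w²) (R(w) = 4/(-3 + w*w) = 4/(-3 + w²))
√(-11688 - 14598) + R(10) = √(-11688 - 14598) + 4/(-3 + 10²) = √(-26286) + 4/(-3 + 100) = I*√26286 + 4/97 = 4/97 + I*√26286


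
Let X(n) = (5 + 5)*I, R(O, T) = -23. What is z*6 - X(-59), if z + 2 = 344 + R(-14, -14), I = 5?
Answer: 1864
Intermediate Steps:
X(n) = 50 (X(n) = (5 + 5)*5 = 10*5 = 50)
z = 319 (z = -2 + (344 - 23) = -2 + 321 = 319)
z*6 - X(-59) = 319*6 - 1*50 = 1914 - 50 = 1864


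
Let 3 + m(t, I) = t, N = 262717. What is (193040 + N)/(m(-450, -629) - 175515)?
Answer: -151919/58656 ≈ -2.5900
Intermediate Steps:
m(t, I) = -3 + t
(193040 + N)/(m(-450, -629) - 175515) = (193040 + 262717)/((-3 - 450) - 175515) = 455757/(-453 - 175515) = 455757/(-175968) = 455757*(-1/175968) = -151919/58656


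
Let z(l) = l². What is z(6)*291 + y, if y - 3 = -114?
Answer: 10365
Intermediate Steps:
y = -111 (y = 3 - 114 = -111)
z(6)*291 + y = 6²*291 - 111 = 36*291 - 111 = 10476 - 111 = 10365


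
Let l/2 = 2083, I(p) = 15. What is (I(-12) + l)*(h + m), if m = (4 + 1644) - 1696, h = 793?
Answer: 3114845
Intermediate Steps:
m = -48 (m = 1648 - 1696 = -48)
l = 4166 (l = 2*2083 = 4166)
(I(-12) + l)*(h + m) = (15 + 4166)*(793 - 48) = 4181*745 = 3114845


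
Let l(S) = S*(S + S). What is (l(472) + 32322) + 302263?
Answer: 780153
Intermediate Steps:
l(S) = 2*S² (l(S) = S*(2*S) = 2*S²)
(l(472) + 32322) + 302263 = (2*472² + 32322) + 302263 = (2*222784 + 32322) + 302263 = (445568 + 32322) + 302263 = 477890 + 302263 = 780153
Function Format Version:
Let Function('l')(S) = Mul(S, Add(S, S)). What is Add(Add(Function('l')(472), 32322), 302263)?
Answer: 780153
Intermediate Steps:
Function('l')(S) = Mul(2, Pow(S, 2)) (Function('l')(S) = Mul(S, Mul(2, S)) = Mul(2, Pow(S, 2)))
Add(Add(Function('l')(472), 32322), 302263) = Add(Add(Mul(2, Pow(472, 2)), 32322), 302263) = Add(Add(Mul(2, 222784), 32322), 302263) = Add(Add(445568, 32322), 302263) = Add(477890, 302263) = 780153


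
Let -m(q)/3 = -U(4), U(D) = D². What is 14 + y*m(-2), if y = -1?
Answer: -34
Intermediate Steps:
m(q) = 48 (m(q) = -(-3)*4² = -(-3)*16 = -3*(-16) = 48)
14 + y*m(-2) = 14 - 1*48 = 14 - 48 = -34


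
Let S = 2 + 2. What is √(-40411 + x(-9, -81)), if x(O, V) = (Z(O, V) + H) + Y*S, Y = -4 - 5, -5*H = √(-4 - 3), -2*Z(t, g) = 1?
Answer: √(-4044750 - 20*I*√7)/10 ≈ 0.0013155 - 201.12*I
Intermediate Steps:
Z(t, g) = -½ (Z(t, g) = -½*1 = -½)
H = -I*√7/5 (H = -√(-4 - 3)/5 = -I*√7/5 ≈ -0.52915*I)
Y = -9
S = 4
x(O, V) = -73/2 - I*√7/5 (x(O, V) = (-½ - I*√7/5) - 9*4 = (-½ - I*√7/5) - 36 = -73/2 - I*√7/5)
√(-40411 + x(-9, -81)) = √(-40411 + (-73/2 - I*√7/5)) = √(-80895/2 - I*√7/5)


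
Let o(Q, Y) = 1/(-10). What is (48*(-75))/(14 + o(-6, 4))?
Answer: -36000/139 ≈ -258.99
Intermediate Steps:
o(Q, Y) = -1/10
(48*(-75))/(14 + o(-6, 4)) = (48*(-75))/(14 - 1/10) = -3600/139/10 = -3600*10/139 = -36000/139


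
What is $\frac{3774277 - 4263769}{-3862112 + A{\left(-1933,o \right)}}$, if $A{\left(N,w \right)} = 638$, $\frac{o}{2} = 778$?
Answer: $\frac{81582}{643579} \approx 0.12676$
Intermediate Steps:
$o = 1556$ ($o = 2 \cdot 778 = 1556$)
$\frac{3774277 - 4263769}{-3862112 + A{\left(-1933,o \right)}} = \frac{3774277 - 4263769}{-3862112 + 638} = - \frac{489492}{-3861474} = \left(-489492\right) \left(- \frac{1}{3861474}\right) = \frac{81582}{643579}$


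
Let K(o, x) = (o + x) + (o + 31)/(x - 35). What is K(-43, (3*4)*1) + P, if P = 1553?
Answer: 35018/23 ≈ 1522.5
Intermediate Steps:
K(o, x) = o + x + (31 + o)/(-35 + x) (K(o, x) = (o + x) + (31 + o)/(-35 + x) = o + x + (31 + o)/(-35 + x))
K(-43, (3*4)*1) + P = (31 + ((3*4)*1)**2 - 35*3*4 - 34*(-43) - 43*3*4)/(-35 + (3*4)*1) + 1553 = (31 + (12*1)**2 - 420 + 1462 - 516)/(-35 + 12*1) + 1553 = (31 + 12**2 - 35*12 + 1462 - 43*12)/(-35 + 12) + 1553 = (31 + 144 - 420 + 1462 - 516)/(-23) + 1553 = -1/23*701 + 1553 = -701/23 + 1553 = 35018/23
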